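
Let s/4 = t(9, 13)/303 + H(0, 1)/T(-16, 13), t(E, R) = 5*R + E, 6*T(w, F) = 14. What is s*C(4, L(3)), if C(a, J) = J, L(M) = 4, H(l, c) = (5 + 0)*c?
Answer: 81008/2121 ≈ 38.193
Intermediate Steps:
H(l, c) = 5*c
T(w, F) = 7/3 (T(w, F) = (⅙)*14 = 7/3)
t(E, R) = E + 5*R
s = 20252/2121 (s = 4*((9 + 5*13)/303 + (5*1)/(7/3)) = 4*((9 + 65)*(1/303) + 5*(3/7)) = 4*(74*(1/303) + 15/7) = 4*(74/303 + 15/7) = 4*(5063/2121) = 20252/2121 ≈ 9.5483)
s*C(4, L(3)) = (20252/2121)*4 = 81008/2121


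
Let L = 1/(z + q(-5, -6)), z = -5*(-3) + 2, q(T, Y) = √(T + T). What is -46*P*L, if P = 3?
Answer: -102/13 + 6*I*√10/13 ≈ -7.8462 + 1.4595*I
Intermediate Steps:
q(T, Y) = √2*√T (q(T, Y) = √(2*T) = √2*√T)
z = 17 (z = 15 + 2 = 17)
L = 1/(17 + I*√10) (L = 1/(17 + √2*√(-5)) = 1/(17 + √2*(I*√5)) = 1/(17 + I*√10) ≈ 0.056856 - 0.010576*I)
-46*P*L = -46*3*(17/299 - I*√10/299) = -138*(17/299 - I*√10/299) = -(102/13 - 6*I*√10/13) = -102/13 + 6*I*√10/13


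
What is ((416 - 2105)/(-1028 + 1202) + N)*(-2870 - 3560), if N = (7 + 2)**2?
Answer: -13294025/29 ≈ -4.5841e+5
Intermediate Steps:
N = 81 (N = 9**2 = 81)
((416 - 2105)/(-1028 + 1202) + N)*(-2870 - 3560) = ((416 - 2105)/(-1028 + 1202) + 81)*(-2870 - 3560) = (-1689/174 + 81)*(-6430) = (-1689*1/174 + 81)*(-6430) = (-563/58 + 81)*(-6430) = (4135/58)*(-6430) = -13294025/29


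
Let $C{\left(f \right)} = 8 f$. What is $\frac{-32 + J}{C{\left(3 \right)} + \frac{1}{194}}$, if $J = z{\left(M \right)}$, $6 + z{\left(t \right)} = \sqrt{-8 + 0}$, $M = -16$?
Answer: $- \frac{7372}{4657} + \frac{388 i \sqrt{2}}{4657} \approx -1.583 + 0.11783 i$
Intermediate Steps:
$z{\left(t \right)} = -6 + 2 i \sqrt{2}$ ($z{\left(t \right)} = -6 + \sqrt{-8 + 0} = -6 + \sqrt{-8} = -6 + 2 i \sqrt{2}$)
$J = -6 + 2 i \sqrt{2} \approx -6.0 + 2.8284 i$
$\frac{-32 + J}{C{\left(3 \right)} + \frac{1}{194}} = \frac{-32 - \left(6 - 2 i \sqrt{2}\right)}{8 \cdot 3 + \frac{1}{194}} = \frac{-38 + 2 i \sqrt{2}}{24 + \frac{1}{194}} = \frac{-38 + 2 i \sqrt{2}}{\frac{4657}{194}} = \left(-38 + 2 i \sqrt{2}\right) \frac{194}{4657} = - \frac{7372}{4657} + \frac{388 i \sqrt{2}}{4657}$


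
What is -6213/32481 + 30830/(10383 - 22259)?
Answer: -179195803/64290726 ≈ -2.7873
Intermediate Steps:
-6213/32481 + 30830/(10383 - 22259) = -6213*1/32481 + 30830/(-11876) = -2071/10827 + 30830*(-1/11876) = -2071/10827 - 15415/5938 = -179195803/64290726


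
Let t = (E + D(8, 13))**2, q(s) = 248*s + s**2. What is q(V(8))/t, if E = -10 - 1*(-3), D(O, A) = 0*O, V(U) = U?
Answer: 2048/49 ≈ 41.796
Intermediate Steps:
D(O, A) = 0
E = -7 (E = -10 + 3 = -7)
q(s) = s**2 + 248*s
t = 49 (t = (-7 + 0)**2 = (-7)**2 = 49)
q(V(8))/t = (8*(248 + 8))/49 = (8*256)*(1/49) = 2048*(1/49) = 2048/49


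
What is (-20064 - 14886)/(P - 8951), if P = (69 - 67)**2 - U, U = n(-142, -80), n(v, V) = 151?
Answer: 17475/4549 ≈ 3.8415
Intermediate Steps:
U = 151
P = -147 (P = (69 - 67)**2 - 1*151 = 2**2 - 151 = 4 - 151 = -147)
(-20064 - 14886)/(P - 8951) = (-20064 - 14886)/(-147 - 8951) = -34950/(-9098) = -34950*(-1/9098) = 17475/4549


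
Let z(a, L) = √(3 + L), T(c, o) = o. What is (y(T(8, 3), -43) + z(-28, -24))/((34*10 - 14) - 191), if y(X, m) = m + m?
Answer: -86/135 + I*√21/135 ≈ -0.63704 + 0.033945*I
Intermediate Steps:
y(X, m) = 2*m
(y(T(8, 3), -43) + z(-28, -24))/((34*10 - 14) - 191) = (2*(-43) + √(3 - 24))/((34*10 - 14) - 191) = (-86 + √(-21))/((340 - 14) - 191) = (-86 + I*√21)/(326 - 191) = (-86 + I*√21)/135 = (-86 + I*√21)*(1/135) = -86/135 + I*√21/135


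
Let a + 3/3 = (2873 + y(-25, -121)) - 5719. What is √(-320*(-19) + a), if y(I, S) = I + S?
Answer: 21*√7 ≈ 55.561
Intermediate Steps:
a = -2993 (a = -1 + ((2873 + (-25 - 121)) - 5719) = -1 + ((2873 - 146) - 5719) = -1 + (2727 - 5719) = -1 - 2992 = -2993)
√(-320*(-19) + a) = √(-320*(-19) - 2993) = √(6080 - 2993) = √3087 = 21*√7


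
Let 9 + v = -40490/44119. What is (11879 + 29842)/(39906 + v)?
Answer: 1840688799/1760175253 ≈ 1.0457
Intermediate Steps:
v = -437561/44119 (v = -9 - 40490/44119 = -437561/44119 ≈ -9.9177)
(11879 + 29842)/(39906 + v) = (11879 + 29842)/(39906 - 437561/44119) = 41721/(1760175253/44119) = 41721*(44119/1760175253) = 1840688799/1760175253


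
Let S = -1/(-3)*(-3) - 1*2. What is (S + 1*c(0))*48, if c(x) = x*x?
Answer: -144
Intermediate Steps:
c(x) = x²
S = -3 (S = -1*(-⅓)*(-3) - 2 = (⅓)*(-3) - 2 = -1 - 2 = -3)
(S + 1*c(0))*48 = (-3 + 1*0²)*48 = (-3 + 1*0)*48 = (-3 + 0)*48 = -3*48 = -144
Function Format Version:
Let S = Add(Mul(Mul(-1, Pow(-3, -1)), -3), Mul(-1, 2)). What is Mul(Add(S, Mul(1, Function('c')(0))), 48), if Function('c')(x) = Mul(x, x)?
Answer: -144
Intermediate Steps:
Function('c')(x) = Pow(x, 2)
S = -3 (S = Add(Mul(Mul(-1, Rational(-1, 3)), -3), -2) = Add(Mul(Rational(1, 3), -3), -2) = Add(-1, -2) = -3)
Mul(Add(S, Mul(1, Function('c')(0))), 48) = Mul(Add(-3, Mul(1, Pow(0, 2))), 48) = Mul(Add(-3, Mul(1, 0)), 48) = Mul(Add(-3, 0), 48) = Mul(-3, 48) = -144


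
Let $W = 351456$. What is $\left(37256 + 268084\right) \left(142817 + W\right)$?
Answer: $150921317820$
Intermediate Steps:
$\left(37256 + 268084\right) \left(142817 + W\right) = \left(37256 + 268084\right) \left(142817 + 351456\right) = 305340 \cdot 494273 = 150921317820$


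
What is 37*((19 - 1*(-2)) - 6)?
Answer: 555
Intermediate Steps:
37*((19 - 1*(-2)) - 6) = 37*((19 + 2) - 6) = 37*(21 - 6) = 37*15 = 555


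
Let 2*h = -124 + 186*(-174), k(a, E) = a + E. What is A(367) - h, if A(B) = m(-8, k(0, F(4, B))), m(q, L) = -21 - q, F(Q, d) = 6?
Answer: 16231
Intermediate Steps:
k(a, E) = E + a
h = -16244 (h = (-124 + 186*(-174))/2 = (-124 - 32364)/2 = (1/2)*(-32488) = -16244)
A(B) = -13 (A(B) = -21 - 1*(-8) = -21 + 8 = -13)
A(367) - h = -13 - 1*(-16244) = -13 + 16244 = 16231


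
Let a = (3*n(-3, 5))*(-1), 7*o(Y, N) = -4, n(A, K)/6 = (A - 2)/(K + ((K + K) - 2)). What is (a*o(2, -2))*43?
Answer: -15480/91 ≈ -170.11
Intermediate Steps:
n(A, K) = 6*(-2 + A)/(-2 + 3*K) (n(A, K) = 6*((A - 2)/(K + ((K + K) - 2))) = 6*((-2 + A)/(K + (2*K - 2))) = 6*((-2 + A)/(K + (-2 + 2*K))) = 6*((-2 + A)/(-2 + 3*K)) = 6*(-2 + A)/(-2 + 3*K))
o(Y, N) = -4/7 (o(Y, N) = (⅐)*(-4) = -4/7)
a = 90/13 (a = (3*(6*(-2 - 3)/(-2 + 3*5)))*(-1) = (3*(6*(-5)/(-2 + 15)))*(-1) = (3*(6*(-5)/13))*(-1) = (3*(6*(1/13)*(-5)))*(-1) = (3*(-30/13))*(-1) = -90/13*(-1) = 90/13 ≈ 6.9231)
(a*o(2, -2))*43 = ((90/13)*(-4/7))*43 = -360/91*43 = -15480/91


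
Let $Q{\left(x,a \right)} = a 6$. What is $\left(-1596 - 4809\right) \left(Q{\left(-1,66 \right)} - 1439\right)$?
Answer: $6680415$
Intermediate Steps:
$Q{\left(x,a \right)} = 6 a$
$\left(-1596 - 4809\right) \left(Q{\left(-1,66 \right)} - 1439\right) = \left(-1596 - 4809\right) \left(6 \cdot 66 - 1439\right) = - 6405 \left(396 - 1439\right) = \left(-6405\right) \left(-1043\right) = 6680415$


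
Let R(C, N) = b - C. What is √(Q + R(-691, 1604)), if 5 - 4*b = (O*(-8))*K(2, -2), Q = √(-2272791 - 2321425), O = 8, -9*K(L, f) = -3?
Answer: √(25113 + 72*I*√1148554)/6 ≈ 38.417 + 27.897*I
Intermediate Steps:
K(L, f) = ⅓ (K(L, f) = -⅑*(-3) = ⅓)
Q = 2*I*√1148554 (Q = √(-4594216) = 2*I*√1148554 ≈ 2143.4*I)
b = 79/12 (b = 5/4 - 8*(-8)/(4*3) = 5/4 - (-16)/3 = 5/4 - ¼*(-64/3) = 5/4 + 16/3 = 79/12 ≈ 6.5833)
R(C, N) = 79/12 - C
√(Q + R(-691, 1604)) = √(2*I*√1148554 + (79/12 - 1*(-691))) = √(2*I*√1148554 + (79/12 + 691)) = √(2*I*√1148554 + 8371/12) = √(8371/12 + 2*I*√1148554)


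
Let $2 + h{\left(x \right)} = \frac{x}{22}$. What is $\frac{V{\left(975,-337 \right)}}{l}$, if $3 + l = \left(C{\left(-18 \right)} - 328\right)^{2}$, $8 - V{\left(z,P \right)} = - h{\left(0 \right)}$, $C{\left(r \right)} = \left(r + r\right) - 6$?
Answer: $\frac{6}{136897} \approx 4.3829 \cdot 10^{-5}$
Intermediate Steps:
$C{\left(r \right)} = -6 + 2 r$ ($C{\left(r \right)} = 2 r - 6 = -6 + 2 r$)
$h{\left(x \right)} = -2 + \frac{x}{22}$
$V{\left(z,P \right)} = 6$ ($V{\left(z,P \right)} = 8 - - (-2 + \frac{1}{22} \cdot 0) = 8 - - (-2 + 0) = 8 - \left(-1\right) \left(-2\right) = 8 - 2 = 6$)
$l = 136897$ ($l = -3 + \left(\left(-6 + 2 \left(-18\right)\right) - 328\right)^{2} = -3 + \left(\left(-6 - 36\right) - 328\right)^{2} = -3 + \left(-42 - 328\right)^{2} = -3 + \left(-370\right)^{2} = -3 + 136900 = 136897$)
$\frac{V{\left(975,-337 \right)}}{l} = \frac{6}{136897}$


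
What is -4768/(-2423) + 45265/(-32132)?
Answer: 43528281/77855836 ≈ 0.55909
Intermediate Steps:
-4768/(-2423) + 45265/(-32132) = -4768*(-1/2423) + 45265*(-1/32132) = 4768/2423 - 45265/32132 = 43528281/77855836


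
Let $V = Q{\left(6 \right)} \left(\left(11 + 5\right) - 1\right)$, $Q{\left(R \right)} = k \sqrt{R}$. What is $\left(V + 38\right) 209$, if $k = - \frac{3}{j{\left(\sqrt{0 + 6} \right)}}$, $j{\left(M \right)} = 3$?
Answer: $7942 - 3135 \sqrt{6} \approx 262.85$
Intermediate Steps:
$k = -1$ ($k = - \frac{3}{3} = \left(-3\right) \frac{1}{3} = -1$)
$Q{\left(R \right)} = - \sqrt{R}$
$V = - 15 \sqrt{6}$ ($V = - \sqrt{6} \left(\left(11 + 5\right) - 1\right) = - \sqrt{6} \left(16 - 1\right) = - \sqrt{6} \cdot 15 = - 15 \sqrt{6} \approx -36.742$)
$\left(V + 38\right) 209 = \left(- 15 \sqrt{6} + 38\right) 209 = \left(38 - 15 \sqrt{6}\right) 209 = 7942 - 3135 \sqrt{6}$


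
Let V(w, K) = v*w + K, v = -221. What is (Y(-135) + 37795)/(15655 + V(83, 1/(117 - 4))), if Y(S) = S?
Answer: -4255580/303743 ≈ -14.010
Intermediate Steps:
V(w, K) = K - 221*w (V(w, K) = -221*w + K = K - 221*w)
(Y(-135) + 37795)/(15655 + V(83, 1/(117 - 4))) = (-135 + 37795)/(15655 + (1/(117 - 4) - 221*83)) = 37660/(15655 + (1/113 - 18343)) = 37660/(15655 - 2072758/113) = 37660/(-303743/113) = 37660*(-113/303743) = -4255580/303743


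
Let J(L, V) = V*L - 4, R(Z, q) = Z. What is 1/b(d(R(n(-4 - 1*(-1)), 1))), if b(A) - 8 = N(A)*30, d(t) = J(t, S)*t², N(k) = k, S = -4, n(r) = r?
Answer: 1/2168 ≈ 0.00046125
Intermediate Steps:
J(L, V) = -4 + L*V (J(L, V) = L*V - 4 = -4 + L*V)
d(t) = t²*(-4 - 4*t) (d(t) = (-4 + t*(-4))*t² = (-4 - 4*t)*t² = t²*(-4 - 4*t))
b(A) = 8 + 30*A (b(A) = 8 + A*30 = 8 + 30*A)
1/b(d(R(n(-4 - 1*(-1)), 1))) = 1/(8 + 30*(4*(-4 - 1*(-1))²*(-1 - (-4 - 1*(-1))))) = 1/(8 + 30*(4*(-4 + 1)²*(-1 - (-4 + 1)))) = 1/(8 + 30*(4*(-3)²*(-1 - 1*(-3)))) = 1/(8 + 30*(4*9*(-1 + 3))) = 1/(8 + 30*(4*9*2)) = 1/(8 + 30*72) = 1/(8 + 2160) = 1/2168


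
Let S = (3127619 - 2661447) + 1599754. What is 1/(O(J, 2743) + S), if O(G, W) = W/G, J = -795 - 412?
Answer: 1207/2493569939 ≈ 4.8404e-7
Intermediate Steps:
J = -1207
S = 2065926 (S = 466172 + 1599754 = 2065926)
1/(O(J, 2743) + S) = 1/(2743/(-1207) + 2065926) = 1/(2743*(-1/1207) + 2065926) = 1/(-2743/1207 + 2065926) = 1/(2493569939/1207) = 1207/2493569939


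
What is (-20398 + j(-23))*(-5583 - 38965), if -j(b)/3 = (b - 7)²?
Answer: 1028969704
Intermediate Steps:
j(b) = -3*(-7 + b)² (j(b) = -3*(b - 7)² = -3*(-7 + b)²)
(-20398 + j(-23))*(-5583 - 38965) = (-20398 - 3*(-7 - 23)²)*(-5583 - 38965) = (-20398 - 3*(-30)²)*(-44548) = (-20398 - 3*900)*(-44548) = (-20398 - 2700)*(-44548) = -23098*(-44548) = 1028969704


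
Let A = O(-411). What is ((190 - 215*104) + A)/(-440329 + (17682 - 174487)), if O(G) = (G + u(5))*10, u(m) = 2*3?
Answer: 13110/298567 ≈ 0.043910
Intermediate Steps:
u(m) = 6
O(G) = 60 + 10*G (O(G) = (G + 6)*10 = (6 + G)*10 = 60 + 10*G)
A = -4050 (A = 60 + 10*(-411) = 60 - 4110 = -4050)
((190 - 215*104) + A)/(-440329 + (17682 - 174487)) = ((190 - 215*104) - 4050)/(-440329 + (17682 - 174487)) = ((190 - 22360) - 4050)/(-440329 - 156805) = (-22170 - 4050)/(-597134) = -26220*(-1/597134) = 13110/298567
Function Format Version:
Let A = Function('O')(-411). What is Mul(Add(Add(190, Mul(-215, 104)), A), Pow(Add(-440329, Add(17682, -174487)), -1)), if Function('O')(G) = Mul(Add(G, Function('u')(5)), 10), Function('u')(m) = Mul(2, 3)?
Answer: Rational(13110, 298567) ≈ 0.043910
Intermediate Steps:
Function('u')(m) = 6
Function('O')(G) = Add(60, Mul(10, G)) (Function('O')(G) = Mul(Add(G, 6), 10) = Mul(Add(6, G), 10) = Add(60, Mul(10, G)))
A = -4050 (A = Add(60, Mul(10, -411)) = Add(60, -4110) = -4050)
Mul(Add(Add(190, Mul(-215, 104)), A), Pow(Add(-440329, Add(17682, -174487)), -1)) = Mul(Add(Add(190, Mul(-215, 104)), -4050), Pow(Add(-440329, Add(17682, -174487)), -1)) = Mul(Add(Add(190, -22360), -4050), Pow(Add(-440329, -156805), -1)) = Mul(Add(-22170, -4050), Pow(-597134, -1)) = Mul(-26220, Rational(-1, 597134)) = Rational(13110, 298567)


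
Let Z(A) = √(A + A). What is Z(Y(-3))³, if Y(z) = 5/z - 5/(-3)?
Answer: 0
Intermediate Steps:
Y(z) = 5/3 + 5/z (Y(z) = 5/z - 5*(-⅓) = 5/z + 5/3 = 5/3 + 5/z)
Z(A) = √2*√A (Z(A) = √(2*A) = √2*√A)
Z(Y(-3))³ = (√2*√(5/3 + 5/(-3)))³ = (√2*√(5/3 + 5*(-⅓)))³ = (√2*√(5/3 - 5/3))³ = (√2*√0)³ = (√2*0)³ = 0³ = 0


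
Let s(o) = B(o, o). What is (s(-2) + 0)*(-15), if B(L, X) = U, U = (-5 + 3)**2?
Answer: -60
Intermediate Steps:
U = 4 (U = (-2)**2 = 4)
B(L, X) = 4
s(o) = 4
(s(-2) + 0)*(-15) = (4 + 0)*(-15) = 4*(-15) = -60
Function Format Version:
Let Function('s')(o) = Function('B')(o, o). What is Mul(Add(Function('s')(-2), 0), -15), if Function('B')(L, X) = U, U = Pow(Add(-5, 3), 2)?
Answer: -60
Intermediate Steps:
U = 4 (U = Pow(-2, 2) = 4)
Function('B')(L, X) = 4
Function('s')(o) = 4
Mul(Add(Function('s')(-2), 0), -15) = Mul(Add(4, 0), -15) = Mul(4, -15) = -60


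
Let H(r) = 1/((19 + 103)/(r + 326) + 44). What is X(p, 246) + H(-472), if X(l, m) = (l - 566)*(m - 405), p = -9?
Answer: 288080248/3151 ≈ 91425.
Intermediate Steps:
H(r) = 1/(44 + 122/(326 + r)) (H(r) = 1/(122/(326 + r) + 44) = 1/(44 + 122/(326 + r)))
X(l, m) = (-566 + l)*(-405 + m)
X(p, 246) + H(-472) = (229230 - 566*246 - 405*(-9) - 9*246) + (326 - 472)/(2*(7233 + 22*(-472))) = (229230 - 139236 + 3645 - 2214) + (1/2)*(-146)/(7233 - 10384) = 91425 + (1/2)*(-146)/(-3151) = 91425 + (1/2)*(-1/3151)*(-146) = 91425 + 73/3151 = 288080248/3151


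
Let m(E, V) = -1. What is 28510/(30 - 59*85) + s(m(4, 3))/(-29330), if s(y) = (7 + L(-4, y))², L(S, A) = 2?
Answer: -167320417/29242010 ≈ -5.7219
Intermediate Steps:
s(y) = 81 (s(y) = (7 + 2)² = 9² = 81)
28510/(30 - 59*85) + s(m(4, 3))/(-29330) = 28510/(30 - 59*85) + 81/(-29330) = 28510/(30 - 5015) + 81*(-1/29330) = 28510/(-4985) - 81/29330 = 28510*(-1/4985) - 81/29330 = -5702/997 - 81/29330 = -167320417/29242010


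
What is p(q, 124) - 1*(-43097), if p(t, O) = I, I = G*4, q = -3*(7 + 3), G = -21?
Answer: 43013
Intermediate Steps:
q = -30 (q = -3*10 = -30)
I = -84 (I = -21*4 = -84)
p(t, O) = -84
p(q, 124) - 1*(-43097) = -84 - 1*(-43097) = -84 + 43097 = 43013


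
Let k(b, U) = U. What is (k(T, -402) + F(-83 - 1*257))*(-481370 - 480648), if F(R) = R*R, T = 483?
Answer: -110822549564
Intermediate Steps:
F(R) = R²
(k(T, -402) + F(-83 - 1*257))*(-481370 - 480648) = (-402 + (-83 - 1*257)²)*(-481370 - 480648) = (-402 + (-83 - 257)²)*(-962018) = (-402 + (-340)²)*(-962018) = (-402 + 115600)*(-962018) = 115198*(-962018) = -110822549564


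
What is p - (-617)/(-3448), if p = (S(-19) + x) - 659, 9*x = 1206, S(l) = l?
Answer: -1876329/3448 ≈ -544.18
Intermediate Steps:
x = 134 (x = (1/9)*1206 = 134)
p = -544 (p = (-19 + 134) - 659 = 115 - 659 = -544)
p - (-617)/(-3448) = -544 - (-617)/(-3448) = -544 - (-617)*(-1)/3448 = -544 - 1*617/3448 = -544 - 617/3448 = -1876329/3448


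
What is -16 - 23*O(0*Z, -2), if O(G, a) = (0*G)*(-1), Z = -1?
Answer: -16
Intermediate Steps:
O(G, a) = 0 (O(G, a) = 0*(-1) = 0)
-16 - 23*O(0*Z, -2) = -16 - 23*0 = -16 + 0 = -16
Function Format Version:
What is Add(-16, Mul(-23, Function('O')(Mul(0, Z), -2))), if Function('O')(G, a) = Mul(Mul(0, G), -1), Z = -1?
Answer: -16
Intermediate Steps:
Function('O')(G, a) = 0 (Function('O')(G, a) = Mul(0, -1) = 0)
Add(-16, Mul(-23, Function('O')(Mul(0, Z), -2))) = Add(-16, Mul(-23, 0)) = Add(-16, 0) = -16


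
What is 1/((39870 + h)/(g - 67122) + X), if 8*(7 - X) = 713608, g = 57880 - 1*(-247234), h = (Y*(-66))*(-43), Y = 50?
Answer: -118996/10613638339 ≈ -1.1212e-5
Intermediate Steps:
h = 141900 (h = (50*(-66))*(-43) = -3300*(-43) = 141900)
g = 305114 (g = 57880 + 247234 = 305114)
X = -89194 (X = 7 - 1/8*713608 = 7 - 89201 = -89194)
1/((39870 + h)/(g - 67122) + X) = 1/((39870 + 141900)/(305114 - 67122) - 89194) = 1/(181770/237992 - 89194) = 1/(181770*(1/237992) - 89194) = 1/(90885/118996 - 89194) = 1/(-10613638339/118996) = -118996/10613638339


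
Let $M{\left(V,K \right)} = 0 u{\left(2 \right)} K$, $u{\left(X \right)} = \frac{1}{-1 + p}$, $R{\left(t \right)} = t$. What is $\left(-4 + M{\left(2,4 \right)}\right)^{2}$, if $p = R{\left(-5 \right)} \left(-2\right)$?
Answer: $16$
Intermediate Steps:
$p = 10$ ($p = \left(-5\right) \left(-2\right) = 10$)
$u{\left(X \right)} = \frac{1}{9}$ ($u{\left(X \right)} = \frac{1}{-1 + 10} = \frac{1}{9}$)
$M{\left(V,K \right)} = 0$ ($M{\left(V,K \right)} = 0 \cdot \frac{1}{9} K = 0 K = 0$)
$\left(-4 + M{\left(2,4 \right)}\right)^{2} = \left(-4 + 0\right)^{2} = \left(-4\right)^{2} = 16$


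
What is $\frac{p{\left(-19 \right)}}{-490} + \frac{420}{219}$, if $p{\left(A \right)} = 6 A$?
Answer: $\frac{38461}{17885} \approx 2.1505$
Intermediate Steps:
$\frac{p{\left(-19 \right)}}{-490} + \frac{420}{219} = \frac{6 \left(-19\right)}{-490} + \frac{420}{219} = \left(-114\right) \left(- \frac{1}{490}\right) + 420 \cdot \frac{1}{219} = \frac{57}{245} + \frac{140}{73} = \frac{38461}{17885}$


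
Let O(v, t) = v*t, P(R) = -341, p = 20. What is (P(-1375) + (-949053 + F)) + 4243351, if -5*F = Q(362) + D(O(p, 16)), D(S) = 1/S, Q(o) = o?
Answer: 5270215359/1600 ≈ 3.2939e+6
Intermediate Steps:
O(v, t) = t*v
F = -115841/1600 (F = -(362 + 1/(16*20))/5 = -(362 + 1/320)/5 = -⅕*115841/320 = -115841/1600 ≈ -72.401)
(P(-1375) + (-949053 + F)) + 4243351 = (-341 + (-949053 - 115841/1600)) + 4243351 = (-341 - 1518600641/1600) + 4243351 = -1519146241/1600 + 4243351 = 5270215359/1600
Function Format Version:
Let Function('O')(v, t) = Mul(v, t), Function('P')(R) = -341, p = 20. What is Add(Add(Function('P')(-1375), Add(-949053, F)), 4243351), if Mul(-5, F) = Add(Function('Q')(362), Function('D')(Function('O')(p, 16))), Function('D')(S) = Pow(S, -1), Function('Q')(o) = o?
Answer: Rational(5270215359, 1600) ≈ 3.2939e+6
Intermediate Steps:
Function('O')(v, t) = Mul(t, v)
F = Rational(-115841, 1600) (F = Mul(Rational(-1, 5), Add(362, Pow(Mul(16, 20), -1))) = Mul(Rational(-1, 5), Add(362, Pow(320, -1))) = Mul(Rational(-1, 5), Add(362, Rational(1, 320))) = Mul(Rational(-1, 5), Rational(115841, 320)) = Rational(-115841, 1600) ≈ -72.401)
Add(Add(Function('P')(-1375), Add(-949053, F)), 4243351) = Add(Add(-341, Add(-949053, Rational(-115841, 1600))), 4243351) = Add(Add(-341, Rational(-1518600641, 1600)), 4243351) = Add(Rational(-1519146241, 1600), 4243351) = Rational(5270215359, 1600)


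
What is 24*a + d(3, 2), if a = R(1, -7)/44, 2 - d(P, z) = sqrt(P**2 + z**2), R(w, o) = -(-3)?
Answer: 40/11 - sqrt(13) ≈ 0.030812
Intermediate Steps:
R(w, o) = 3 (R(w, o) = -1*(-3) = 3)
d(P, z) = 2 - sqrt(P**2 + z**2)
a = 3/44 ≈ 0.068182
24*a + d(3, 2) = 24*(3/44) + (2 - sqrt(3**2 + 2**2)) = 18/11 + (2 - sqrt(9 + 4)) = 18/11 + (2 - sqrt(13)) = 40/11 - sqrt(13)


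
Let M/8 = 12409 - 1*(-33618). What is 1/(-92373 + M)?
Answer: 1/275843 ≈ 3.6252e-6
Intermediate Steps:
M = 368216 (M = 8*(12409 - 1*(-33618)) = 8*(12409 + 33618) = 8*46027 = 368216)
1/(-92373 + M) = 1/(-92373 + 368216) = 1/275843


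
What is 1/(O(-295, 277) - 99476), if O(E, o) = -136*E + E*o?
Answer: -1/141071 ≈ -7.0886e-6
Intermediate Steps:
1/(O(-295, 277) - 99476) = 1/(-295*(-136 + 277) - 99476) = 1/(-295*141 - 99476) = 1/(-41595 - 99476) = 1/(-141071) = -1/141071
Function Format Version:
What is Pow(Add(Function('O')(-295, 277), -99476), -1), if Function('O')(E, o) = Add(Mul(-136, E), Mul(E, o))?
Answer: Rational(-1, 141071) ≈ -7.0886e-6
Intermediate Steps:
Pow(Add(Function('O')(-295, 277), -99476), -1) = Pow(Add(Mul(-295, Add(-136, 277)), -99476), -1) = Pow(Add(Mul(-295, 141), -99476), -1) = Pow(Add(-41595, -99476), -1) = Pow(-141071, -1) = Rational(-1, 141071)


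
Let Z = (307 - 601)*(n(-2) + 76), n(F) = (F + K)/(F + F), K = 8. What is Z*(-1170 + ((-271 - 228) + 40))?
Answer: 35679987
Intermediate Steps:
n(F) = (8 + F)/(2*F) (n(F) = (F + 8)/(F + F) = (8 + F)/((2*F)) = (8 + F)*(1/(2*F)) = (8 + F)/(2*F))
Z = -21903 (Z = (307 - 601)*((½)*(8 - 2)/(-2) + 76) = -294*((½)*(-½)*6 + 76) = -294*(-3/2 + 76) = -294*149/2 = -21903)
Z*(-1170 + ((-271 - 228) + 40)) = -21903*(-1170 + ((-271 - 228) + 40)) = -21903*(-1170 + (-499 + 40)) = -21903*(-1170 - 459) = -21903*(-1629) = 35679987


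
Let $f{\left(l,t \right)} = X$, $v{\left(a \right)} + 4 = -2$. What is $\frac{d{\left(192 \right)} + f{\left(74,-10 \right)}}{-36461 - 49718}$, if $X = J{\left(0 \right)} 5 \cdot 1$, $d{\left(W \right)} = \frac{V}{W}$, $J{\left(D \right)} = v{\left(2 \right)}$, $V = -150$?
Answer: $\frac{985}{2757728} \approx 0.00035718$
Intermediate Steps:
$v{\left(a \right)} = -6$ ($v{\left(a \right)} = -4 - 2 = -6$)
$J{\left(D \right)} = -6$
$d{\left(W \right)} = - \frac{150}{W}$
$X = -30$ ($X = \left(-6\right) 5 \cdot 1 = \left(-30\right) 1 = -30$)
$f{\left(l,t \right)} = -30$
$\frac{d{\left(192 \right)} + f{\left(74,-10 \right)}}{-36461 - 49718} = \frac{- \frac{150}{192} - 30}{-36461 - 49718} = \frac{\left(-150\right) \frac{1}{192} - 30}{-86179} = \left(- \frac{25}{32} - 30\right) \left(- \frac{1}{86179}\right) = \left(- \frac{985}{32}\right) \left(- \frac{1}{86179}\right) = \frac{985}{2757728}$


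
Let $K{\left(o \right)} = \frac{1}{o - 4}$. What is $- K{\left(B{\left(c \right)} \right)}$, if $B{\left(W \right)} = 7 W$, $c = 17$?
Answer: $- \frac{1}{115} \approx -0.0086956$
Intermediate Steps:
$K{\left(o \right)} = \frac{1}{-4 + o}$
$- K{\left(B{\left(c \right)} \right)} = - \frac{1}{-4 + 7 \cdot 17} = - \frac{1}{-4 + 119} = - \frac{1}{115}$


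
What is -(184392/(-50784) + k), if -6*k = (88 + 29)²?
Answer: 4835337/2116 ≈ 2285.1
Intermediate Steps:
k = -4563/2 (k = -(88 + 29)²/6 = -⅙*117² = -⅙*13689 = -4563/2 ≈ -2281.5)
-(184392/(-50784) + k) = -(184392/(-50784) - 4563/2) = -(184392*(-1/50784) - 4563/2) = -(-7683/2116 - 4563/2) = -1*(-4835337/2116) = 4835337/2116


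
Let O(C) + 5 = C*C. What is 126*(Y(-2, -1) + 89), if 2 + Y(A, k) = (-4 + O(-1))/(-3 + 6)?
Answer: 10626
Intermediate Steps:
O(C) = -5 + C² (O(C) = -5 + C*C = -5 + C²)
Y(A, k) = -14/3 (Y(A, k) = -2 + (-4 + (-5 + (-1)²))/(-3 + 6) = -2 + (-4 + (-5 + 1))/3 = -2 + (-4 - 4)*(⅓) = -2 - 8*⅓ = -2 - 8/3 = -14/3)
126*(Y(-2, -1) + 89) = 126*(-14/3 + 89) = 126*(253/3) = 10626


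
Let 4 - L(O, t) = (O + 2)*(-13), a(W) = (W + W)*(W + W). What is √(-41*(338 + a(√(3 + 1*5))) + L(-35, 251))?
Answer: I*√15595 ≈ 124.88*I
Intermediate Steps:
a(W) = 4*W² (a(W) = (2*W)*(2*W) = 4*W²)
L(O, t) = 30 + 13*O (L(O, t) = 4 - (O + 2)*(-13) = 4 - (2 + O)*(-13) = 4 - (-26 - 13*O) = 4 + (26 + 13*O) = 30 + 13*O)
√(-41*(338 + a(√(3 + 1*5))) + L(-35, 251)) = √(-41*(338 + 4*(√(3 + 1*5))²) + (30 + 13*(-35))) = √(-41*(338 + 4*(√(3 + 5))²) + (30 - 455)) = √(-41*(338 + 4*(√8)²) - 425) = √(-41*(338 + 4*(2*√2)²) - 425) = √(-41*(338 + 4*8) - 425) = √(-41*(338 + 32) - 425) = √(-41*370 - 425) = √(-15170 - 425) = √(-15595) = I*√15595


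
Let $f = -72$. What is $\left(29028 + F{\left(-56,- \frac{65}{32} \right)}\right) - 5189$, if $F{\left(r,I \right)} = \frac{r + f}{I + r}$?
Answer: $\frac{44273119}{1857} \approx 23841.0$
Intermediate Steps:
$F{\left(r,I \right)} = \frac{-72 + r}{I + r}$ ($F{\left(r,I \right)} = \frac{r - 72}{I + r} = \frac{-72 + r}{I + r}$)
$\left(29028 + F{\left(-56,- \frac{65}{32} \right)}\right) - 5189 = \left(29028 + \frac{-72 - 56}{- \frac{65}{32} - 56}\right) - 5189 = \left(29028 + \frac{1}{\left(-65\right) \frac{1}{32} - 56} \left(-128\right)\right) - 5189 = \left(29028 + \frac{1}{- \frac{65}{32} - 56} \left(-128\right)\right) - 5189 = \left(29028 + \frac{1}{- \frac{1857}{32}} \left(-128\right)\right) - 5189 = \left(29028 - - \frac{4096}{1857}\right) - 5189 = \left(29028 + \frac{4096}{1857}\right) - 5189 = \frac{53909092}{1857} - 5189 = \frac{44273119}{1857}$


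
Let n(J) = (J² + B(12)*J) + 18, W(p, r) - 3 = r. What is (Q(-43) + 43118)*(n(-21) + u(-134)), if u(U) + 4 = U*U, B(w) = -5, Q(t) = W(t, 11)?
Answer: 798632112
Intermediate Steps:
W(p, r) = 3 + r
Q(t) = 14 (Q(t) = 3 + 11 = 14)
u(U) = -4 + U² (u(U) = -4 + U*U = -4 + U²)
n(J) = 18 + J² - 5*J (n(J) = (J² - 5*J) + 18 = 18 + J² - 5*J)
(Q(-43) + 43118)*(n(-21) + u(-134)) = (14 + 43118)*((18 + (-21)² - 5*(-21)) + (-4 + (-134)²)) = 43132*((18 + 441 + 105) + (-4 + 17956)) = 43132*(564 + 17952) = 43132*18516 = 798632112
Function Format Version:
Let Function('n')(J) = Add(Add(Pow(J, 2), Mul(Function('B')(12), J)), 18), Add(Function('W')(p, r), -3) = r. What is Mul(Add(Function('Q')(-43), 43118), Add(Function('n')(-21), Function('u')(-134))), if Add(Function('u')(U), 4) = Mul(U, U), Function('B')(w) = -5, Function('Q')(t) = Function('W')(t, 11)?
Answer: 798632112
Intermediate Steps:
Function('W')(p, r) = Add(3, r)
Function('Q')(t) = 14 (Function('Q')(t) = Add(3, 11) = 14)
Function('u')(U) = Add(-4, Pow(U, 2)) (Function('u')(U) = Add(-4, Mul(U, U)) = Add(-4, Pow(U, 2)))
Function('n')(J) = Add(18, Pow(J, 2), Mul(-5, J)) (Function('n')(J) = Add(Add(Pow(J, 2), Mul(-5, J)), 18) = Add(18, Pow(J, 2), Mul(-5, J)))
Mul(Add(Function('Q')(-43), 43118), Add(Function('n')(-21), Function('u')(-134))) = Mul(Add(14, 43118), Add(Add(18, Pow(-21, 2), Mul(-5, -21)), Add(-4, Pow(-134, 2)))) = Mul(43132, Add(Add(18, 441, 105), Add(-4, 17956))) = Mul(43132, Add(564, 17952)) = Mul(43132, 18516) = 798632112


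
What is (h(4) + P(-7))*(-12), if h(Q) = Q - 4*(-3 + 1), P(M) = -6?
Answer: -72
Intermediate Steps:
h(Q) = 8 + Q (h(Q) = Q - 4*(-2) = Q - 1*(-8) = Q + 8 = 8 + Q)
(h(4) + P(-7))*(-12) = ((8 + 4) - 6)*(-12) = (12 - 6)*(-12) = 6*(-12) = -72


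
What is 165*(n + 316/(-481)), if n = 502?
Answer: 39789090/481 ≈ 82722.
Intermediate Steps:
165*(n + 316/(-481)) = 165*(502 + 316/(-481)) = 165*(502 + 316*(-1/481)) = 165*(502 - 316/481) = 165*(241146/481) = 39789090/481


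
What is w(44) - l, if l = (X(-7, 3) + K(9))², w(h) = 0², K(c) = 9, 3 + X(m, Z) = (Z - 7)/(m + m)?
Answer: -1936/49 ≈ -39.510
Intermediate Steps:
X(m, Z) = -3 + (-7 + Z)/(2*m) (X(m, Z) = -3 + (Z - 7)/(m + m) = -3 + (-7 + Z)/((2*m)) = -3 + (-7 + Z)*(1/(2*m)) = -3 + (-7 + Z)/(2*m))
w(h) = 0
l = 1936/49 (l = ((½)*(-7 + 3 - 6*(-7))/(-7) + 9)² = ((½)*(-⅐)*(-7 + 3 + 42) + 9)² = ((½)*(-⅐)*38 + 9)² = (-19/7 + 9)² = (44/7)² = 1936/49 ≈ 39.510)
w(44) - l = 0 - 1*1936/49 = 0 - 1936/49 = -1936/49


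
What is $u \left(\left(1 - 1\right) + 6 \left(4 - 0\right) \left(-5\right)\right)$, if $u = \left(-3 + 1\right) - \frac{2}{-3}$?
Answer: $160$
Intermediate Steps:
$u = - \frac{4}{3}$ ($u = -2 - - \frac{2}{3} = -2 + \frac{2}{3} = - \frac{4}{3} \approx -1.3333$)
$u \left(\left(1 - 1\right) + 6 \left(4 - 0\right) \left(-5\right)\right) = - \frac{4 \left(\left(1 - 1\right) + 6 \left(4 - 0\right) \left(-5\right)\right)}{3} = - \frac{4 \left(\left(1 - 1\right) + 6 \left(4 + 0\right) \left(-5\right)\right)}{3} = - \frac{4 \left(0 + 6 \cdot 4 \left(-5\right)\right)}{3} = - \frac{4 \left(0 + 6 \left(-20\right)\right)}{3} = - \frac{4 \left(0 - 120\right)}{3} = \left(- \frac{4}{3}\right) \left(-120\right) = 160$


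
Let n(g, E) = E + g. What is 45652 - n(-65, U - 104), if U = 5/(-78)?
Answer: 3574043/78 ≈ 45821.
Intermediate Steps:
U = -5/78 (U = 5*(-1/78) = -5/78 ≈ -0.064103)
45652 - n(-65, U - 104) = 45652 - ((-5/78 - 104) - 65) = 45652 - (-8117/78 - 65) = 45652 - 1*(-13187/78) = 45652 + 13187/78 = 3574043/78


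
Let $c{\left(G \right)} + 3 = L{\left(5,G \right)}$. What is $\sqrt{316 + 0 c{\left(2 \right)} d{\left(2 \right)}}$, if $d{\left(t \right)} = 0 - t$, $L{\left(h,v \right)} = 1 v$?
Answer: $2 \sqrt{79} \approx 17.776$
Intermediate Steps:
$L{\left(h,v \right)} = v$
$d{\left(t \right)} = - t$
$c{\left(G \right)} = -3 + G$
$\sqrt{316 + 0 c{\left(2 \right)} d{\left(2 \right)}} = \sqrt{316 + 0 \left(-3 + 2\right) \left(\left(-1\right) 2\right)} = \sqrt{316 + 0 \left(-1\right) \left(-2\right)} = \sqrt{316 + 0 \left(-2\right)} = \sqrt{316 + 0} = \sqrt{316} = 2 \sqrt{79}$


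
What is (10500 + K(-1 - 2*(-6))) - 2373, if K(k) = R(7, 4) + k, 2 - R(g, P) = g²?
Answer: 8091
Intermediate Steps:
R(g, P) = 2 - g²
K(k) = -47 + k (K(k) = (2 - 1*7²) + k = (2 - 1*49) + k = (2 - 49) + k = -47 + k)
(10500 + K(-1 - 2*(-6))) - 2373 = (10500 + (-47 + (-1 - 2*(-6)))) - 2373 = (10500 + (-47 + (-1 + 12))) - 2373 = (10500 + (-47 + 11)) - 2373 = (10500 - 36) - 2373 = 10464 - 2373 = 8091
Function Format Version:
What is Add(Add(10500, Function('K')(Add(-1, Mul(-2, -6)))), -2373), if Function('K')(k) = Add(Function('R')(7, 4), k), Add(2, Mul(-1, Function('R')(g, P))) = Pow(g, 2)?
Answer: 8091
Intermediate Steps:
Function('R')(g, P) = Add(2, Mul(-1, Pow(g, 2)))
Function('K')(k) = Add(-47, k) (Function('K')(k) = Add(Add(2, Mul(-1, Pow(7, 2))), k) = Add(Add(2, Mul(-1, 49)), k) = Add(Add(2, -49), k) = Add(-47, k))
Add(Add(10500, Function('K')(Add(-1, Mul(-2, -6)))), -2373) = Add(Add(10500, Add(-47, Add(-1, Mul(-2, -6)))), -2373) = Add(Add(10500, Add(-47, Add(-1, 12))), -2373) = Add(Add(10500, Add(-47, 11)), -2373) = Add(Add(10500, -36), -2373) = Add(10464, -2373) = 8091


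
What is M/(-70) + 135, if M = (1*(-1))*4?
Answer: 4727/35 ≈ 135.06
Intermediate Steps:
M = -4 (M = -1*4 = -4)
M/(-70) + 135 = -4/(-70) + 135 = -1/70*(-4) + 135 = 2/35 + 135 = 4727/35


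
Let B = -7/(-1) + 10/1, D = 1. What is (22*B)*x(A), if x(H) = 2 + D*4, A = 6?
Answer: 2244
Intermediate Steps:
x(H) = 6 (x(H) = 2 + 1*4 = 2 + 4 = 6)
B = 17 (B = -7*(-1) + 10*1 = 7 + 10 = 17)
(22*B)*x(A) = (22*17)*6 = 374*6 = 2244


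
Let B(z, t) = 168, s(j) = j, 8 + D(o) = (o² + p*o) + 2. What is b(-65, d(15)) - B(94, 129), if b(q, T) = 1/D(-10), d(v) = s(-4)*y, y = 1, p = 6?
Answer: -5711/34 ≈ -167.97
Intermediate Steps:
D(o) = -6 + o² + 6*o (D(o) = -8 + ((o² + 6*o) + 2) = -8 + (2 + o² + 6*o) = -6 + o² + 6*o)
d(v) = -4 (d(v) = -4*1 = -4)
b(q, T) = 1/34 (b(q, T) = 1/(-6 + (-10)² + 6*(-10)) = 1/(-6 + 100 - 60) = 1/34)
b(-65, d(15)) - B(94, 129) = 1/34 - 1*168 = 1/34 - 168 = -5711/34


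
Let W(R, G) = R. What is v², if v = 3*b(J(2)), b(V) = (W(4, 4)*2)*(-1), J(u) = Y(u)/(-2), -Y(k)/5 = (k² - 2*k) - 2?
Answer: 576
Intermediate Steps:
Y(k) = 10 - 5*k² + 10*k (Y(k) = -5*((k² - 2*k) - 2) = -5*(-2 + k² - 2*k) = 10 - 5*k² + 10*k)
J(u) = -5 - 5*u + 5*u²/2 (J(u) = (10 - 5*u² + 10*u)/(-2) = (10 - 5*u² + 10*u)*(-½) = -5 - 5*u + 5*u²/2)
b(V) = -8 (b(V) = (4*2)*(-1) = 8*(-1) = -8)
v = -24 (v = 3*(-8) = -24)
v² = (-24)² = 576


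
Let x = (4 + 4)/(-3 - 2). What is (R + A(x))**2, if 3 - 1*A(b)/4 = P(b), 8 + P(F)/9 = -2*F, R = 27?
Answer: 1121481/25 ≈ 44859.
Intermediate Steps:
x = -8/5 (x = 8/(-5) = 8*(-1/5) = -8/5 ≈ -1.6000)
P(F) = -72 - 18*F (P(F) = -72 + 9*(-2*F) = -72 - 18*F)
A(b) = 300 + 72*b (A(b) = 12 - 4*(-72 - 18*b) = 12 + (288 + 72*b) = 300 + 72*b)
(R + A(x))**2 = (27 + (300 + 72*(-8/5)))**2 = (27 + (300 - 576/5))**2 = (27 + 924/5)**2 = (1059/5)**2 = 1121481/25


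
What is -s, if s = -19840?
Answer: 19840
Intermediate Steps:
-s = -1*(-19840) = 19840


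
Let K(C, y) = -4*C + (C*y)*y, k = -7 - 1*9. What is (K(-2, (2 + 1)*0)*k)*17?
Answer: -2176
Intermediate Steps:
k = -16 (k = -7 - 9 = -16)
K(C, y) = -4*C + C*y**2
(K(-2, (2 + 1)*0)*k)*17 = (-2*(-4 + ((2 + 1)*0)**2)*(-16))*17 = (-2*(-4 + (3*0)**2)*(-16))*17 = (-2*(-4 + 0**2)*(-16))*17 = (-2*(-4 + 0)*(-16))*17 = (-2*(-4)*(-16))*17 = (8*(-16))*17 = -128*17 = -2176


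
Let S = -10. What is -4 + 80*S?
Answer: -804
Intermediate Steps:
-4 + 80*S = -4 + 80*(-10) = -4 - 800 = -804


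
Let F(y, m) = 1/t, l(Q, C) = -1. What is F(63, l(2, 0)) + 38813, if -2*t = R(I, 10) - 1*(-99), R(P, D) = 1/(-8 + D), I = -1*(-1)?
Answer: 7723783/199 ≈ 38813.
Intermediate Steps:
I = 1
t = -199/4 (t = -(1/(-8 + 10) - 1*(-99))/2 = -(1/2 + 99)/2 = -(½ + 99)/2 = -½*199/2 = -199/4 ≈ -49.750)
F(y, m) = -4/199 (F(y, m) = 1/(-199/4) = -4/199)
F(63, l(2, 0)) + 38813 = -4/199 + 38813 = 7723783/199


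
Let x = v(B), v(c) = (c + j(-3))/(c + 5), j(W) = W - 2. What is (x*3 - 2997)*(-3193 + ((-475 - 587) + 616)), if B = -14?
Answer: 10883036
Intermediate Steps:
j(W) = -2 + W
v(c) = (-5 + c)/(5 + c) (v(c) = (c + (-2 - 3))/(c + 5) = (c - 5)/(5 + c) = (-5 + c)/(5 + c))
x = 19/9 (x = (-5 - 14)/(5 - 14) = -19/(-9) = -⅑*(-19) = 19/9 ≈ 2.1111)
(x*3 - 2997)*(-3193 + ((-475 - 587) + 616)) = ((19/9)*3 - 2997)*(-3193 + ((-475 - 587) + 616)) = (19/3 - 2997)*(-3193 + (-1062 + 616)) = -8972*(-3193 - 446)/3 = -8972/3*(-3639) = 10883036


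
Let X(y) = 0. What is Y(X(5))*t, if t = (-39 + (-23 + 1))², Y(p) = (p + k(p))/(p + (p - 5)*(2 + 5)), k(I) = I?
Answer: 0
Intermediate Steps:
Y(p) = 2*p/(-35 + 8*p) (Y(p) = (p + p)/(p + (p - 5)*(2 + 5)) = (2*p)/(p + (-5 + p)*7) = (2*p)/(p + (-35 + 7*p)) = (2*p)/(-35 + 8*p) = 2*p/(-35 + 8*p))
t = 3721 (t = (-39 - 22)² = (-61)² = 3721)
Y(X(5))*t = (2*0/(-35 + 8*0))*3721 = (2*0/(-35 + 0))*3721 = (2*0/(-35))*3721 = (2*0*(-1/35))*3721 = 0*3721 = 0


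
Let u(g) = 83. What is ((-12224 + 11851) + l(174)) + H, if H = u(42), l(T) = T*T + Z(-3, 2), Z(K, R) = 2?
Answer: 29988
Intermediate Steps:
l(T) = 2 + T**2 (l(T) = T*T + 2 = T**2 + 2 = 2 + T**2)
H = 83
((-12224 + 11851) + l(174)) + H = ((-12224 + 11851) + (2 + 174**2)) + 83 = (-373 + (2 + 30276)) + 83 = (-373 + 30278) + 83 = 29905 + 83 = 29988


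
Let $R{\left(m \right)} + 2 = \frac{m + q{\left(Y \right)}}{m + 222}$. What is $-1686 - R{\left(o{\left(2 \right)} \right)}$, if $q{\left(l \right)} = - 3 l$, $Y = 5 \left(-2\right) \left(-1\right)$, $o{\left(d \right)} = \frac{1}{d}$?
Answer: $- \frac{749321}{445} \approx -1683.9$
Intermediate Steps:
$Y = 10$ ($Y = \left(-10\right) \left(-1\right) = 10$)
$R{\left(m \right)} = -2 + \frac{-30 + m}{222 + m}$ ($R{\left(m \right)} = -2 + \frac{m - 30}{m + 222} = -2 + \frac{m - 30}{222 + m} = -2 + \frac{-30 + m}{222 + m}$)
$-1686 - R{\left(o{\left(2 \right)} \right)} = -1686 - \frac{-474 - \frac{1}{2}}{222 + \frac{1}{2}} = -1686 - \frac{-474 - \frac{1}{2}}{\frac{445}{2}} = -1686 - \frac{2}{445} \left(- \frac{949}{2}\right) = -1686 - - \frac{949}{445} = -1686 + \frac{949}{445} = - \frac{749321}{445}$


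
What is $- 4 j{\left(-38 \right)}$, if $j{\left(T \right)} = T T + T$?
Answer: $-5624$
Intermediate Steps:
$j{\left(T \right)} = T + T^{2}$ ($j{\left(T \right)} = T^{2} + T = T + T^{2}$)
$- 4 j{\left(-38 \right)} = - 4 \left(- 38 \left(1 - 38\right)\right) = - 4 \left(\left(-38\right) \left(-37\right)\right) = \left(-4\right) 1406 = -5624$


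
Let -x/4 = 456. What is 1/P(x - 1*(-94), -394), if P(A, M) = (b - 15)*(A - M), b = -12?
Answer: 1/36072 ≈ 2.7722e-5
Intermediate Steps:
x = -1824 (x = -4*456 = -1824)
P(A, M) = -27*A + 27*M (P(A, M) = (-12 - 15)*(A - M) = -27*(A - M) = -27*A + 27*M)
1/P(x - 1*(-94), -394) = 1/(-27*(-1824 - 1*(-94)) + 27*(-394)) = 1/(-27*(-1824 + 94) - 10638) = 1/(-27*(-1730) - 10638) = 1/(46710 - 10638) = 1/36072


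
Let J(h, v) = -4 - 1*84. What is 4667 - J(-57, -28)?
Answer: 4755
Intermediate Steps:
J(h, v) = -88 (J(h, v) = -4 - 84 = -88)
4667 - J(-57, -28) = 4667 - 1*(-88) = 4667 + 88 = 4755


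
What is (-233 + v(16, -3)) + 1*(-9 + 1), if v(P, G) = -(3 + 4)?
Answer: -248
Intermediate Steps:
v(P, G) = -7 (v(P, G) = -1*7 = -7)
(-233 + v(16, -3)) + 1*(-9 + 1) = (-233 - 7) + 1*(-9 + 1) = -240 + 1*(-8) = -240 - 8 = -248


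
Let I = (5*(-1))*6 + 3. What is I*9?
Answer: -243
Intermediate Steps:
I = -27 (I = -5*6 + 3 = -30 + 3 = -27)
I*9 = -27*9 = -243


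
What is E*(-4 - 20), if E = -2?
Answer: 48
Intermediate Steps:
E*(-4 - 20) = -2*(-4 - 20) = -2*(-24) = 48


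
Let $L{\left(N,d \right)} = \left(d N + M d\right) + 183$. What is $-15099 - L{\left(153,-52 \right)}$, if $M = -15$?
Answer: $-8106$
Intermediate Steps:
$L{\left(N,d \right)} = 183 - 15 d + N d$ ($L{\left(N,d \right)} = \left(d N - 15 d\right) + 183 = \left(N d - 15 d\right) + 183 = \left(- 15 d + N d\right) + 183 = 183 - 15 d + N d$)
$-15099 - L{\left(153,-52 \right)} = -15099 - \left(183 - -780 + 153 \left(-52\right)\right) = -15099 - \left(183 + 780 - 7956\right) = -15099 - -6993 = -15099 + 6993 = -8106$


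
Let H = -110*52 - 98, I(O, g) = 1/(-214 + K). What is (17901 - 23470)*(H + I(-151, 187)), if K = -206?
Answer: 13608191209/420 ≈ 3.2400e+7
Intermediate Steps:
I(O, g) = -1/420 (I(O, g) = 1/(-214 - 206) = 1/(-420) = -1/420)
H = -5818 (H = -5720 - 98 = -5818)
(17901 - 23470)*(H + I(-151, 187)) = (17901 - 23470)*(-5818 - 1/420) = -5569*(-2443561/420) = 13608191209/420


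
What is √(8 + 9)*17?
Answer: 17*√17 ≈ 70.093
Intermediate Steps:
√(8 + 9)*17 = √17*17 = 17*√17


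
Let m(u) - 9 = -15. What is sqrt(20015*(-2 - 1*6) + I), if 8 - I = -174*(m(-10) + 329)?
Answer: I*sqrt(103910) ≈ 322.35*I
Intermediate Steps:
m(u) = -6 (m(u) = 9 - 15 = -6)
I = 56210 (I = 8 - (-174)*(-6 + 329) = 8 - (-174)*323 = 8 - 1*(-56202) = 8 + 56202 = 56210)
sqrt(20015*(-2 - 1*6) + I) = sqrt(20015*(-2 - 1*6) + 56210) = sqrt(20015*(-2 - 6) + 56210) = sqrt(20015*(-8) + 56210) = sqrt(-160120 + 56210) = sqrt(-103910) = I*sqrt(103910)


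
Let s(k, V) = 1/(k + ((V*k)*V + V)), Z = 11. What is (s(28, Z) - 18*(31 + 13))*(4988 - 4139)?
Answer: -2304341367/3427 ≈ -6.7241e+5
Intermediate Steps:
s(k, V) = 1/(V + k + k*V²) (s(k, V) = 1/(k + (k*V² + V)) = 1/(k + (V + k*V²)) = 1/(V + k + k*V²))
(s(28, Z) - 18*(31 + 13))*(4988 - 4139) = (1/(11 + 28 + 28*11²) - 18*(31 + 13))*(4988 - 4139) = (1/(11 + 28 + 28*121) - 18*44)*849 = (1/(11 + 28 + 3388) - 792)*849 = (1/3427 - 792)*849 = -2714183/3427*849 = -2304341367/3427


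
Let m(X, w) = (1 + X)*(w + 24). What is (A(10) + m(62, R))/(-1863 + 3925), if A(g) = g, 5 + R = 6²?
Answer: 3475/2062 ≈ 1.6853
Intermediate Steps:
R = 31 (R = -5 + 6² = -5 + 36 = 31)
m(X, w) = (1 + X)*(24 + w)
(A(10) + m(62, R))/(-1863 + 3925) = (10 + (24 + 31 + 24*62 + 62*31))/(-1863 + 3925) = (10 + (24 + 31 + 1488 + 1922))/2062 = (10 + 3465)*(1/2062) = 3475*(1/2062) = 3475/2062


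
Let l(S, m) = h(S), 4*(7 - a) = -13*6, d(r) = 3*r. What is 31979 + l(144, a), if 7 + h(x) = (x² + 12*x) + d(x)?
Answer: 54868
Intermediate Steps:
a = 53/2 (a = 7 - (-13)*6/4 = 7 - ¼*(-78) = 7 + 39/2 = 53/2 ≈ 26.500)
h(x) = -7 + x² + 15*x (h(x) = -7 + ((x² + 12*x) + 3*x) = -7 + (x² + 15*x) = -7 + x² + 15*x)
l(S, m) = -7 + S² + 15*S
31979 + l(144, a) = 31979 + (-7 + 144² + 15*144) = 31979 + (-7 + 20736 + 2160) = 31979 + 22889 = 54868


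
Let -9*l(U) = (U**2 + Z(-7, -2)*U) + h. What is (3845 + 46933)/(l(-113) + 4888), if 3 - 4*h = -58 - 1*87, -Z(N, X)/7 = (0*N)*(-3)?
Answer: 7371/503 ≈ 14.654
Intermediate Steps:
Z(N, X) = 0 (Z(N, X) = -7*0*N*(-3) = -0*(-3) = -7*0 = 0)
h = 37 (h = 3/4 - (-58 - 1*87)/4 = 3/4 - (-58 - 87)/4 = 3/4 - 1/4*(-145) = 3/4 + 145/4 = 37)
l(U) = -37/9 - U**2/9 (l(U) = -((U**2 + 0*U) + 37)/9 = -((U**2 + 0) + 37)/9 = -(U**2 + 37)/9 = -(37 + U**2)/9 = -37/9 - U**2/9)
(3845 + 46933)/(l(-113) + 4888) = (3845 + 46933)/((-37/9 - 1/9*(-113)**2) + 4888) = 50778/((-37/9 - 1/9*12769) + 4888) = 50778/((-37/9 - 12769/9) + 4888) = 50778/(-12806/9 + 4888) = 50778/(31186/9) = 50778*(9/31186) = 7371/503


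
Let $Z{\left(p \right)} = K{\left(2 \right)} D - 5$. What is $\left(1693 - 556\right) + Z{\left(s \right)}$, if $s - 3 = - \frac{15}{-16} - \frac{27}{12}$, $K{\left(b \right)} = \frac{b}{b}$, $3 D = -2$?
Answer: $\frac{3394}{3} \approx 1131.3$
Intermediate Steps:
$D = - \frac{2}{3}$ ($D = \frac{1}{3} \left(-2\right) = - \frac{2}{3} \approx -0.66667$)
$K{\left(b \right)} = 1$
$s = \frac{27}{16}$ ($s = 3 - \left(- \frac{15}{16} + \frac{9}{4}\right) = 3 - \frac{21}{16} = \frac{27}{16} \approx 1.6875$)
$Z{\left(p \right)} = - \frac{17}{3}$ ($Z{\left(p \right)} = 1 \left(- \frac{2}{3}\right) - 5 = - \frac{2}{3} - 5 = - \frac{17}{3}$)
$\left(1693 - 556\right) + Z{\left(s \right)} = \left(1693 - 556\right) - \frac{17}{3} = 1137 - \frac{17}{3} = \frac{3394}{3}$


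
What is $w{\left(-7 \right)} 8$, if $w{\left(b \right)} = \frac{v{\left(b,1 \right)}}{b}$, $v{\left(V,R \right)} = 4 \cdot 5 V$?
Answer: $160$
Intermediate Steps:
$v{\left(V,R \right)} = 20 V$
$w{\left(b \right)} = 20$ ($w{\left(b \right)} = \frac{20 b}{b} = 20$)
$w{\left(-7 \right)} 8 = 20 \cdot 8 = 160$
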